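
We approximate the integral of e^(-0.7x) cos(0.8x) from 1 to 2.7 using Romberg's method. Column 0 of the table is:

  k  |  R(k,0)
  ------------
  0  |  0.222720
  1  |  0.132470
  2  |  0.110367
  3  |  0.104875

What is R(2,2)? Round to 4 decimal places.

0.1030

Richardson extrapolation on the trapezoidal column (denominator 4−1=3):
R(1,1) = (4·0.132470 − 0.222720) / 3 = 0.102387
R(2,1) = (4·0.110367 − 0.132470) / 3 = 0.102999
R(2,2) = (16·0.102999 − 0.102387) / 15 = 0.103040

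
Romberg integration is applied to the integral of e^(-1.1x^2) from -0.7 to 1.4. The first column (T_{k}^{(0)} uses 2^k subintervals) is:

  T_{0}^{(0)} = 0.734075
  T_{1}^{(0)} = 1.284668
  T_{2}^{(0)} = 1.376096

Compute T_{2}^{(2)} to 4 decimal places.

1.4025

Richardson extrapolation on the trapezoidal column (denominator 4−1=3):
T_{1}^{(1)} = 1.284668 + (1.284668 − 0.734075)/3 = 1.468199
T_{2}^{(1)} = 1.376096 + (1.376096 − 1.284668)/3 = 1.406572
T_{2}^{(2)} = (16·1.406572 − 1.468199) / 15 = 1.402464
(Column j=1 coincides with Simpson's rule on the same nodes.)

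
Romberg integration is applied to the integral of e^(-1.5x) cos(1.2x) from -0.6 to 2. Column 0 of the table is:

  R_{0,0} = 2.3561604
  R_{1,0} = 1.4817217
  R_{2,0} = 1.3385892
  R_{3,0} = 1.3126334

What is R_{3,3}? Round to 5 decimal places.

Richardson extrapolation on the trapezoidal column (denominator 4−1=3):
R_{1,1} = 1.4817217 + (1.4817217 − 2.3561604)/3 = 1.1902421
R_{2,1} = 1.3385892 + (1.3385892 − 1.4817217)/3 = 1.2908784
R_{3,1} = 1.3126334 + (1.3126334 − 1.3385892)/3 = 1.3039815
R_{2,2} = (16·1.2908784 − 1.1902421) / 15 = 1.2975875
R_{3,2} = 1.3039815 + (1.3039815 − 1.2908784)/15 = 1.3048550
R_{3,3} = (64·1.3048550 − 1.2975875) / 63 = 1.3049704

1.30497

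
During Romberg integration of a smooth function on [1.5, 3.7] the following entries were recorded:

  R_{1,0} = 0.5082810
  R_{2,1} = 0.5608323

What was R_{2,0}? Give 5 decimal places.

From R_{2,1} = (4·R_{2,0} − R_{1,0})/3, solve for R_{2,0}:
4·R_{2,0} = 3·0.5608323 + 0.5082810 = 2.1907779
R_{2,0} = 0.5476945

0.54769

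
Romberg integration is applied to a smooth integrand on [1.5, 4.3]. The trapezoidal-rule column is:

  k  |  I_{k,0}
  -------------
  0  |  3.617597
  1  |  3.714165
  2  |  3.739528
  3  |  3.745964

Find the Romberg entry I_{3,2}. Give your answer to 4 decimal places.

3.7481

I_{2,1} = 3.739528 + (3.739528 − 3.714165)/3 = 3.747982
I_{3,1} = (4·3.745964 − 3.739528) / 3 = 3.748109
I_{3,2} = 3.748109 + (3.748109 − 3.747982)/15 = 3.748117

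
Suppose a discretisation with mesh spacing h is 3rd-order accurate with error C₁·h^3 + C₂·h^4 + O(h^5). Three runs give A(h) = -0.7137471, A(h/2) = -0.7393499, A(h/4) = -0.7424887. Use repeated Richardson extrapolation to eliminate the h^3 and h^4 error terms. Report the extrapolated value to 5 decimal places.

-0.74293

First eliminate the h^3 term (factor 2^3 = 8):
  B₁ = (8·(-0.7393499) − (-0.7137471))/7 = -0.7430074
  B₂ = (8·(-0.7424887) − (-0.7393499))/7 = -0.7429371
Then eliminate the h^4 term (factor 2^4 = 16):
  (16·(-0.7429371) − (-0.7430074))/15 = -0.7429324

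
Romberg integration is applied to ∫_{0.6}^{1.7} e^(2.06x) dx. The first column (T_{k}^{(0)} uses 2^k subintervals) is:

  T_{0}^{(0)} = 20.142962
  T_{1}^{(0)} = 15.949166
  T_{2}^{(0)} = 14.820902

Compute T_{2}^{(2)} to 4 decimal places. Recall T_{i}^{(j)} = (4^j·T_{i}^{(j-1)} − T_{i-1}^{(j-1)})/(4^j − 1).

14.4377

Richardson extrapolation on the trapezoidal column (denominator 4−1=3):
T_{1}^{(1)} = 15.949166 + (15.949166 − 20.142962)/3 = 14.551234
T_{2}^{(1)} = (4·14.820902 − 15.949166) / 3 = 14.444814
T_{2}^{(2)} = (16·14.444814 − 14.551234) / 15 = 14.437719
(Column j=1 coincides with Simpson's rule on the same nodes.)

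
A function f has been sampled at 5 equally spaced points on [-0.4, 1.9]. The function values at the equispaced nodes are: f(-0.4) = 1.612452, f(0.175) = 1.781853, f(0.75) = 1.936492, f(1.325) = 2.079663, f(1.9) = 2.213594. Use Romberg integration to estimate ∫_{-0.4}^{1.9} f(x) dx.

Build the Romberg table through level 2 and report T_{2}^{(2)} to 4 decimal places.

4.4362

T_{0}^{(0)} (trapezoid, 1 panel, h=2.3000): 4.399953
T_{1}^{(0)} (trapezoid, 2 panels, h=1.1500): 4.426942
T_{2}^{(0)} (trapezoid, 4 panels, h=0.5750): 4.433843
T_{1}^{(1)} = 4.426942 + (4.426942 − 4.399953)/3 = 4.435938
T_{2}^{(1)} = 4.433843 + (4.433843 − 4.426942)/3 = 4.436143
T_{2}^{(2)} = 4.436143 + (4.436143 − 4.435938)/15 = 4.436157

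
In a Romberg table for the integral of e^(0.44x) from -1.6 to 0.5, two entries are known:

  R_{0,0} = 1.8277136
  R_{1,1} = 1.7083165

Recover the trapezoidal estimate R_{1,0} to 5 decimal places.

From R_{1,1} = (4·R_{1,0} − R_{0,0})/3, solve for R_{1,0}:
4·R_{1,0} = 3·1.7083165 + 1.8277136 = 6.9526631
R_{1,0} = 1.7381658

1.73817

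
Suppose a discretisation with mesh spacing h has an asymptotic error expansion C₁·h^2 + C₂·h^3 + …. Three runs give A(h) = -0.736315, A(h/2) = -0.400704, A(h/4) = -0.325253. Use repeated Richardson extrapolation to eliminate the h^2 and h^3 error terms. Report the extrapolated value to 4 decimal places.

First eliminate the h^2 term (factor 2^2 = 4):
  B₁ = (4·(-0.400704) − (-0.736315))/3 = -0.288834
  B₂ = (4·(-0.325253) − (-0.400704))/3 = -0.300103
Then eliminate the h^3 term (factor 2^3 = 8):
  (8·(-0.300103) − (-0.288834))/7 = -0.301713

-0.3017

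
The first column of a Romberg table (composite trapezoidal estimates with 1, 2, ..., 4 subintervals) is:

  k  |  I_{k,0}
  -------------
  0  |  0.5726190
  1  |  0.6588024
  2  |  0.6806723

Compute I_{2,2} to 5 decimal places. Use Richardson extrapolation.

I_{1,1} = 0.6588024 + (0.6588024 − 0.5726190)/3 = 0.6875302
I_{2,1} = (4·0.6806723 − 0.6588024) / 3 = 0.6879623
I_{2,2} = (16·0.6879623 − 0.6875302) / 15 = 0.6879911

0.68799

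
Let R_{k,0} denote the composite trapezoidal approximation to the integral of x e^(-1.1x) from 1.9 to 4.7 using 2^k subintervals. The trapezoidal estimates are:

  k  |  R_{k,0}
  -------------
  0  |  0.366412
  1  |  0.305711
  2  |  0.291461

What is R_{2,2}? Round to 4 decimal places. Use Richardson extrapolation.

Richardson extrapolation on the trapezoidal column (denominator 4−1=3):
R_{1,1} = (4·0.305711 − 0.366412) / 3 = 0.285477
R_{2,1} = (4·0.291461 − 0.305711) / 3 = 0.286711
R_{2,2} = 0.286711 + (0.286711 − 0.285477)/15 = 0.286793
(Column j=1 coincides with Simpson's rule on the same nodes.)

0.2868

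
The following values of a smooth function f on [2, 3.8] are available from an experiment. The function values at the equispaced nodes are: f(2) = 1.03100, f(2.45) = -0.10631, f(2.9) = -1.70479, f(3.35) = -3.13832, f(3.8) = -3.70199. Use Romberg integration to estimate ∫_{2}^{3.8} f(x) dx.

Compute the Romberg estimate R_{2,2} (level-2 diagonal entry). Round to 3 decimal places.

R_{0,0} (trapezoid, 1 panel, h=1.8000): -2.40389
R_{1,0} (trapezoid, 2 panels, h=0.9000): -2.73626
R_{2,0} (trapezoid, 4 panels, h=0.4500): -2.82821
R_{1,1} = -2.73626 + (-2.73626 − (-2.40389))/3 = -2.84705
R_{2,1} = -2.82821 + (-2.82821 − (-2.73626))/3 = -2.85886
R_{2,2} = -2.85886 + (-2.85886 − (-2.84705))/15 = -2.85965

-2.860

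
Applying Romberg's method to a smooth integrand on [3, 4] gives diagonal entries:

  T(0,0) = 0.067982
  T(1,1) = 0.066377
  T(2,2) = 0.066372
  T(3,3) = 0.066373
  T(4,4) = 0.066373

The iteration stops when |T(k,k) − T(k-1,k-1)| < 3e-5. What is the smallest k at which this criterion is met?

k = 2

|T(1,1) − T(0,0)| = 0.001605 ≥ 3e-5
|T(2,2) − T(1,1)| = 0.000005 < 3e-5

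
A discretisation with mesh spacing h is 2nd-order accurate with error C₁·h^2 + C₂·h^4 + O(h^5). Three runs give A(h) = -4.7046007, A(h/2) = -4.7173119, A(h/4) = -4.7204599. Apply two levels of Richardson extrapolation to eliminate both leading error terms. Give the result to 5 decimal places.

-4.72151

First eliminate the h^2 term (factor 2^2 = 4):
  B₁ = (4·(-4.7173119) − (-4.7046007))/3 = -4.7215490
  B₂ = (4·(-4.7204599) − (-4.7173119))/3 = -4.7215092
Then eliminate the h^4 term (factor 2^4 = 16):
  (16·(-4.7215092) − (-4.7215490))/15 = -4.7215065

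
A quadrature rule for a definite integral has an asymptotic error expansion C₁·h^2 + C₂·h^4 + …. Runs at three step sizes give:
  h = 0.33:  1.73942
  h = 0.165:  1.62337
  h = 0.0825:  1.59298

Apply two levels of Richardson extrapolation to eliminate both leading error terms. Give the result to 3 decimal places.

First eliminate the h^2 term (factor 2^2 = 4):
  B₁ = (4·1.62337 − 1.73942)/3 = 1.58469
  B₂ = (4·1.59298 − 1.62337)/3 = 1.58285
Then eliminate the h^4 term (factor 2^4 = 16):
  (16·1.58285 − 1.58469)/15 = 1.58273

1.583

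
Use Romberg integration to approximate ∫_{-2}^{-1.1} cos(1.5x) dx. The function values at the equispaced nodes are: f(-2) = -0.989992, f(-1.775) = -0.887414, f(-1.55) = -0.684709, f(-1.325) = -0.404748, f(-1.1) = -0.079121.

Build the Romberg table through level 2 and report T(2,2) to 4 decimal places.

T(0,0) (trapezoid, 1 panel, h=0.9000): -0.481101
T(1,0) (trapezoid, 2 panels, h=0.4500): -0.548669
T(2,0) (trapezoid, 4 panels, h=0.2250): -0.565071
T(1,1) = -0.548669 + (-0.548669 − (-0.481101))/3 = -0.571192
T(2,1) = -0.565071 + (-0.565071 − (-0.548669))/3 = -0.570538
T(2,2) = -0.570538 + (-0.570538 − (-0.571192))/15 = -0.570494

-0.5705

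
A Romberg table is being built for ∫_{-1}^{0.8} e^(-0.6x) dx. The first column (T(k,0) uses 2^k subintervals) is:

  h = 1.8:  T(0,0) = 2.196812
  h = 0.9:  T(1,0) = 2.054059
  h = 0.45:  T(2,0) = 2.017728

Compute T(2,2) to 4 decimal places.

Richardson extrapolation on the trapezoidal column (denominator 4−1=3):
T(1,1) = (4·2.054059 − 2.196812) / 3 = 2.006475
T(2,1) = 2.017728 + (2.017728 − 2.054059)/3 = 2.005618
T(2,2) = 2.005618 + (2.005618 − 2.006475)/15 = 2.005561

2.0056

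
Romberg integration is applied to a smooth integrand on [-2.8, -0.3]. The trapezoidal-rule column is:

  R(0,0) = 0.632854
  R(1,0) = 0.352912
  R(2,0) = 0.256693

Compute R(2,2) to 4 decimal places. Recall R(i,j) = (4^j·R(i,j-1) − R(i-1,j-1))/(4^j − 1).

R(1,1) = (4·0.352912 − 0.632854) / 3 = 0.259598
R(2,1) = (4·0.256693 − 0.352912) / 3 = 0.224620
R(2,2) = (16·0.224620 − 0.259598) / 15 = 0.222288

0.2223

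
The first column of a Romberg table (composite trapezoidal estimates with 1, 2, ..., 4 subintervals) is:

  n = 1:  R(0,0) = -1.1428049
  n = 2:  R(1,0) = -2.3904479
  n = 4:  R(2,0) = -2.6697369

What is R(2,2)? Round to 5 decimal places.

-2.75993

R(1,1) = -2.3904479 + (-2.3904479 − (-1.1428049))/3 = -2.8063289
R(2,1) = -2.6697369 + (-2.6697369 − (-2.3904479))/3 = -2.7628332
R(2,2) = (16·(-2.7628332) − (-2.8063289)) / 15 = -2.7599335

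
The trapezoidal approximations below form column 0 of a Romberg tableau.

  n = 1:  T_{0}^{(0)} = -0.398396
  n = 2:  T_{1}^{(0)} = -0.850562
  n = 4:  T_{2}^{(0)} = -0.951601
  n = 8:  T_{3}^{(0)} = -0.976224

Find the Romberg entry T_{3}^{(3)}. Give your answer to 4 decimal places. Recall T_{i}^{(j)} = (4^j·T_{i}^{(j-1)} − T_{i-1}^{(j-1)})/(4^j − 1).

T_{1}^{(1)} = -0.850562 + (-0.850562 − (-0.398396))/3 = -1.001284
T_{2}^{(1)} = -0.951601 + (-0.951601 − (-0.850562))/3 = -0.985281
T_{3}^{(1)} = (4·(-0.976224) − (-0.951601)) / 3 = -0.984432
T_{2}^{(2)} = (16·(-0.985281) − (-1.001284)) / 15 = -0.984214
T_{3}^{(2)} = -0.984432 + (-0.984432 − (-0.985281))/15 = -0.984375
T_{3}^{(3)} = (64·(-0.984375) − (-0.984214)) / 63 = -0.984378

-0.9844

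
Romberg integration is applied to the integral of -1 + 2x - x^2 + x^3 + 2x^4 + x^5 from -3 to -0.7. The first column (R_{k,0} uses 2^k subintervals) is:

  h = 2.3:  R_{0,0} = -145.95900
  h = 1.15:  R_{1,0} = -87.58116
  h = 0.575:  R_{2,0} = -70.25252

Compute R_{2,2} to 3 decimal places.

-64.233

Richardson extrapolation on the trapezoidal column (denominator 4−1=3):
R_{1,1} = -87.58116 + (-87.58116 − (-145.95900))/3 = -68.12188
R_{2,1} = -70.25252 + (-70.25252 − (-87.58116))/3 = -64.47631
R_{2,2} = -64.47631 + (-64.47631 − (-68.12188))/15 = -64.23327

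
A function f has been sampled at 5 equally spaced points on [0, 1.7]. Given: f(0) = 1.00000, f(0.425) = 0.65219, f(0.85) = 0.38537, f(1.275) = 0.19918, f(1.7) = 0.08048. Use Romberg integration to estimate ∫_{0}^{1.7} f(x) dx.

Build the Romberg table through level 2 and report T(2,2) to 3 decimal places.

0.745

T(0,0) (trapezoid, 1 panel, h=1.7000): 0.91841
T(1,0) (trapezoid, 2 panels, h=0.8500): 0.78677
T(2,0) (trapezoid, 4 panels, h=0.4250): 0.75522
T(1,1) = 0.78677 + (0.78677 − 0.91841)/3 = 0.74289
T(2,1) = 0.75522 + (0.75522 − 0.78677)/3 = 0.74470
T(2,2) = 0.74470 + (0.74470 − 0.74289)/15 = 0.74482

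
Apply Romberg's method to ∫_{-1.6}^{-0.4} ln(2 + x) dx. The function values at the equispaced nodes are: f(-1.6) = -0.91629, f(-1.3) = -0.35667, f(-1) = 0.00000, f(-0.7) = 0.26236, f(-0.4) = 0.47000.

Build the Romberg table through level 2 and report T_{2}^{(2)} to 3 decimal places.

-0.082

T_{0}^{(0)} (trapezoid, 1 panel, h=1.2000): -0.26777
T_{1}^{(0)} (trapezoid, 2 panels, h=0.6000): -0.13389
T_{2}^{(0)} (trapezoid, 4 panels, h=0.3000): -0.09524
T_{1}^{(1)} = -0.13389 + (-0.13389 − (-0.26777))/3 = -0.08926
T_{2}^{(1)} = -0.09524 + (-0.09524 − (-0.13389))/3 = -0.08236
T_{2}^{(2)} = -0.08236 + (-0.08236 − (-0.08926))/15 = -0.08190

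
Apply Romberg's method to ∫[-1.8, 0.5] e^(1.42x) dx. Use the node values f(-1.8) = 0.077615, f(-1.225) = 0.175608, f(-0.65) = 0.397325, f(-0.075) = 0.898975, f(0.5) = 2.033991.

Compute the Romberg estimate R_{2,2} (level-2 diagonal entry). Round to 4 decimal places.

R_{0,0} (trapezoid, 1 panel, h=2.3000): 2.428347
R_{1,0} (trapezoid, 2 panels, h=1.1500): 1.671097
R_{2,0} (trapezoid, 4 panels, h=0.5750): 1.453434
R_{1,1} = 1.671097 + (1.671097 − 2.428347)/3 = 1.418680
R_{2,1} = 1.453434 + (1.453434 − 1.671097)/3 = 1.380880
R_{2,2} = 1.380880 + (1.380880 − 1.418680)/15 = 1.378360

1.3784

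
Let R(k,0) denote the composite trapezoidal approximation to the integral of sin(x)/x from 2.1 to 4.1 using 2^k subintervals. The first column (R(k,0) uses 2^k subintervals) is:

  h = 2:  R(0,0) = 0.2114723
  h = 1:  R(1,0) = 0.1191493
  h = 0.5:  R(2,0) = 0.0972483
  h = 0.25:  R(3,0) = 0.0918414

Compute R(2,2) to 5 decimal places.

0.09005

R(1,1) = 0.1191493 + (0.1191493 − 0.2114723)/3 = 0.0883750
R(2,1) = (4·0.0972483 − 0.1191493) / 3 = 0.0899480
R(2,2) = (16·0.0899480 − 0.0883750) / 15 = 0.0900529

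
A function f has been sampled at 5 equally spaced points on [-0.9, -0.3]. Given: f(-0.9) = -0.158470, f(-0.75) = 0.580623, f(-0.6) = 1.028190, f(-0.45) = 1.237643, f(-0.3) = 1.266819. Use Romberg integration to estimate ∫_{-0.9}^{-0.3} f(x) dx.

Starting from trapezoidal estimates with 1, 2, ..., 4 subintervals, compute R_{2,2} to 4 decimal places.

R_{0,0} (trapezoid, 1 panel, h=0.6000): 0.332505
R_{1,0} (trapezoid, 2 panels, h=0.3000): 0.474709
R_{2,0} (trapezoid, 4 panels, h=0.1500): 0.510095
R_{1,1} = 0.474709 + (0.474709 − 0.332505)/3 = 0.522110
R_{2,1} = 0.510095 + (0.510095 − 0.474709)/3 = 0.521890
R_{2,2} = 0.521890 + (0.521890 − 0.522110)/15 = 0.521875

0.5219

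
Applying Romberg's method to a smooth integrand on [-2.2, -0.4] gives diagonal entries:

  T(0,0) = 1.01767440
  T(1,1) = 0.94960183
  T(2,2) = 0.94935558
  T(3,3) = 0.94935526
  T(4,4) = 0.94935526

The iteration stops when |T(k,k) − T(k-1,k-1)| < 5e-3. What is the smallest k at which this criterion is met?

k = 2

|T(1,1) − T(0,0)| = 0.06807257 ≥ 5e-3
|T(2,2) − T(1,1)| = 0.00024625 < 5e-3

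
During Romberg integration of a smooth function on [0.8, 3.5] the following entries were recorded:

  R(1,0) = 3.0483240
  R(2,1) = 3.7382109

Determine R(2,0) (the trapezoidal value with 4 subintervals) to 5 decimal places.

From R(2,1) = (4·R(2,0) − R(1,0))/3, solve for R(2,0):
4·R(2,0) = 3·3.7382109 + 3.0483240 = 14.2629567
R(2,0) = 3.5657392

3.56574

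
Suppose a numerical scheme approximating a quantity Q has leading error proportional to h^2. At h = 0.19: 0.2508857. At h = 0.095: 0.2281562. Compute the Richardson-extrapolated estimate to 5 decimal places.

The leading error scales as h^2; refining by a factor of 2 reduces it by 2^2 = 4.
Extrapolated value = (4·A(h/2) − A(h)) / (4 − 1)
= (4·0.2281562 − 0.2508857) / 3
= 0.6617391 / 3 = 0.2205797

0.22058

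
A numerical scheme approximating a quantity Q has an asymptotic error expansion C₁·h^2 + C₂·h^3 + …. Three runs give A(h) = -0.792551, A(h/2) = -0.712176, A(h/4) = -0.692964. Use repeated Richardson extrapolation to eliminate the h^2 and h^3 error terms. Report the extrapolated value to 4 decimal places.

-0.6867

First eliminate the h^2 term (factor 2^2 = 4):
  B₁ = (4·(-0.712176) − (-0.792551))/3 = -0.685384
  B₂ = (4·(-0.692964) − (-0.712176))/3 = -0.686560
Then eliminate the h^3 term (factor 2^3 = 8):
  (8·(-0.686560) − (-0.685384))/7 = -0.686728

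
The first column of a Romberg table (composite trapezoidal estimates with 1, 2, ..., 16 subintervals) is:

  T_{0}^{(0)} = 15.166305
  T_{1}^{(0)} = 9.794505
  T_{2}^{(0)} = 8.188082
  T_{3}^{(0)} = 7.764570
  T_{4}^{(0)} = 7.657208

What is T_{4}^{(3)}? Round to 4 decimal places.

Richardson extrapolation on the trapezoidal column (denominator 4−1=3):
T_{2}^{(1)} = (4·8.188082 − 9.794505) / 3 = 7.652608
T_{3}^{(1)} = 7.764570 + (7.764570 − 8.188082)/3 = 7.623399
T_{4}^{(1)} = 7.657208 + (7.657208 − 7.764570)/3 = 7.621421
T_{3}^{(2)} = 7.623399 + (7.623399 − 7.652608)/15 = 7.621452
T_{4}^{(2)} = (16·7.621421 − 7.623399) / 15 = 7.621289
T_{4}^{(3)} = 7.621289 + (7.621289 − 7.621452)/63 = 7.621286

7.6213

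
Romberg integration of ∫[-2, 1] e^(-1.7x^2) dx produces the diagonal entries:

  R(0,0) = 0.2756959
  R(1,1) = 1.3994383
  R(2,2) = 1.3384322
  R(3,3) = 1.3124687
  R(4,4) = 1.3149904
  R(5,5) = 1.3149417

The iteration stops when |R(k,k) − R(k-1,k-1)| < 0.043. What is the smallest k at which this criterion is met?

|R(1,1) − R(0,0)| = 1.1237424 ≥ 0.043
|R(2,2) − R(1,1)| = 0.0610061 ≥ 0.043
|R(3,3) − R(2,2)| = 0.0259635 < 0.043

k = 3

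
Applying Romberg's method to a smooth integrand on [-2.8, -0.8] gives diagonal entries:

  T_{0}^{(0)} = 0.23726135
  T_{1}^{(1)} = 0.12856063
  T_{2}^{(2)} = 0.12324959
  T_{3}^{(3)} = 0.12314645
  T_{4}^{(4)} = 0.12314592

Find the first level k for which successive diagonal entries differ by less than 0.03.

k = 2

|T_{1}^{(1)} − T_{0}^{(0)}| = 0.10870072 ≥ 0.03
|T_{2}^{(2)} − T_{1}^{(1)}| = 0.00531104 < 0.03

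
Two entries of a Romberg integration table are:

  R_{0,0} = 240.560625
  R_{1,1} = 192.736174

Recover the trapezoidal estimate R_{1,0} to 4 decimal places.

204.6923

From R_{1,1} = (4·R_{1,0} − R_{0,0})/3, solve for R_{1,0}:
4·R_{1,0} = 3·192.736174 + 240.560625 = 818.769147
R_{1,0} = 204.692287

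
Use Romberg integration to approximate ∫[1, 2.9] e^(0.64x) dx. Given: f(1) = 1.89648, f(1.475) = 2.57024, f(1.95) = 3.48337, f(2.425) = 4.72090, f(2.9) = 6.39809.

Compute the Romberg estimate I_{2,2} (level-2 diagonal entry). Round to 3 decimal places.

7.034

I_{0,0} (trapezoid, 1 panel, h=1.9000): 7.87984
I_{1,0} (trapezoid, 2 panels, h=0.9500): 7.24912
I_{2,0} (trapezoid, 4 panels, h=0.4750): 7.08785
I_{1,1} = 7.24912 + (7.24912 − 7.87984)/3 = 7.03888
I_{2,1} = 7.08785 + (7.08785 − 7.24912)/3 = 7.03409
I_{2,2} = 7.03409 + (7.03409 − 7.03888)/15 = 7.03377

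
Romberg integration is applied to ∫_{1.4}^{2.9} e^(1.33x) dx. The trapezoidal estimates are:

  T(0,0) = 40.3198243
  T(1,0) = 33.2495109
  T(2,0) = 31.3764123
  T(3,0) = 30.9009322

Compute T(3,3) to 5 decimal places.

T(1,1) = (4·33.2495109 − 40.3198243) / 3 = 30.8927398
T(2,1) = 31.3764123 + (31.3764123 − 33.2495109)/3 = 30.7520461
T(3,1) = 30.9009322 + (30.9009322 − 31.3764123)/3 = 30.7424388
T(2,2) = 30.7520461 + (30.7520461 − 30.8927398)/15 = 30.7426665
T(3,2) = 30.7424388 + (30.7424388 − 30.7520461)/15 = 30.7417983
T(3,3) = (64·30.7417983 − 30.7426665) / 63 = 30.7417845
(Column j=1 coincides with Simpson's rule on the same nodes.)

30.74178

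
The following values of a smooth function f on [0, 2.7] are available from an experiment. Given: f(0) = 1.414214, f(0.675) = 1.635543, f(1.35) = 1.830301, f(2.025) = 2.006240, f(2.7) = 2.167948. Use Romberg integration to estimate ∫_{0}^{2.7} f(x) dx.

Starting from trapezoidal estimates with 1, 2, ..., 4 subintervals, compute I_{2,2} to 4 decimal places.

I_{0,0} (trapezoid, 1 panel, h=2.7000): 4.835919
I_{1,0} (trapezoid, 2 panels, h=1.3500): 4.888866
I_{2,0} (trapezoid, 4 panels, h=0.6750): 4.902636
I_{1,1} = 4.888866 + (4.888866 − 4.835919)/3 = 4.906515
I_{2,1} = 4.902636 + (4.902636 − 4.888866)/3 = 4.907226
I_{2,2} = 4.907226 + (4.907226 − 4.906515)/15 = 4.907273

4.9073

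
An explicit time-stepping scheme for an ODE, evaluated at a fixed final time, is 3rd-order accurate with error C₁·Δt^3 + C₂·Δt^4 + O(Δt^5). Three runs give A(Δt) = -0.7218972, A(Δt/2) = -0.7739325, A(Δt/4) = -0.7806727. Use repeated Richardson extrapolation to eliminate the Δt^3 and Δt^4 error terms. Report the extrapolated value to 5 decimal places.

-0.78165

First eliminate the Δt^3 term (factor 2^3 = 8):
  B₁ = (8·(-0.7739325) − (-0.7218972))/7 = -0.7813661
  B₂ = (8·(-0.7806727) − (-0.7739325))/7 = -0.7816356
Then eliminate the Δt^4 term (factor 2^4 = 16):
  (16·(-0.7816356) − (-0.7813661))/15 = -0.7816536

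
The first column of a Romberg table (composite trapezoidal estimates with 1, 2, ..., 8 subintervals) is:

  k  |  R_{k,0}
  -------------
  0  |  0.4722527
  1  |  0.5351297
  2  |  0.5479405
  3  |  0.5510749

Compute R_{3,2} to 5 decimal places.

R_{2,1} = 0.5479405 + (0.5479405 − 0.5351297)/3 = 0.5522108
R_{3,1} = 0.5510749 + (0.5510749 − 0.5479405)/3 = 0.5521197
R_{3,2} = (16·0.5521197 − 0.5522108) / 15 = 0.5521136

0.55211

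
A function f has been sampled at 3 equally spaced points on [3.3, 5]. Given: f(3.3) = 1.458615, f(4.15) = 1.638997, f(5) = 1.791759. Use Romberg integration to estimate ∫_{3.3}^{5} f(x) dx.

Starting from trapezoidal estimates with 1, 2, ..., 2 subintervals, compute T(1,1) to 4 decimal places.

2.7785

T(0,0) (trapezoid, 1 panel, h=1.7000): 2.762818
T(1,0) (trapezoid, 2 panels, h=0.8500): 2.774556
T(1,1) = 2.774556 + (2.774556 − 2.762818)/3 = 2.778469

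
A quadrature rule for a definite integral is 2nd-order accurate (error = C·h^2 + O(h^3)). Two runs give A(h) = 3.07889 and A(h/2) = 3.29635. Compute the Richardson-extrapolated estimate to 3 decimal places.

3.369

Extrapolated value = (4·A(h/2) − A(h)) / (4 − 1)
= (4·3.29635 − 3.07889) / 3
= 10.10651 / 3 = 3.36884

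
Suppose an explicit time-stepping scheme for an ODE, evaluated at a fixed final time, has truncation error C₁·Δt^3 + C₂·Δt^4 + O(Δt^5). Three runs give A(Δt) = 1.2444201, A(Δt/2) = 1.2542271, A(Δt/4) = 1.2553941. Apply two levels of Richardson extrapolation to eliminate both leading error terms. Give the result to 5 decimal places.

1.25556

First eliminate the Δt^3 term (factor 2^3 = 8):
  B₁ = (8·1.2542271 − 1.2444201)/7 = 1.2556281
  B₂ = (8·1.2553941 − 1.2542271)/7 = 1.2555608
Then eliminate the Δt^4 term (factor 2^4 = 16):
  (16·1.2555608 − 1.2556281)/15 = 1.2555563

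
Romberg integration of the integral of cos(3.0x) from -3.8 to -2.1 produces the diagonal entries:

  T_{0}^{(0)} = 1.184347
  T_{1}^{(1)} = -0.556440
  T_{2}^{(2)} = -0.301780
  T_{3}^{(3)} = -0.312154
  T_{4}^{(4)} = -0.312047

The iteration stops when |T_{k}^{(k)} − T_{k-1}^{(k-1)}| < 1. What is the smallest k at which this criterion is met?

|T_{1}^{(1)} − T_{0}^{(0)}| = 1.740787 ≥ 1
|T_{2}^{(2)} − T_{1}^{(1)}| = 0.254660 < 1

k = 2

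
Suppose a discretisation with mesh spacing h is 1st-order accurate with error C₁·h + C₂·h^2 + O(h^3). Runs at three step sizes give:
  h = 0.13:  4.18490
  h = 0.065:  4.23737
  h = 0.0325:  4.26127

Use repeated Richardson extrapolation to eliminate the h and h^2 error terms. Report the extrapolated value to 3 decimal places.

4.284

First eliminate the h term (factor 2^1 = 2):
  B₁ = (2·4.23737 − 4.18490)/1 = 4.28984
  B₂ = (2·4.26127 − 4.23737)/1 = 4.28517
Then eliminate the h^2 term (factor 2^2 = 4):
  (4·4.28517 − 4.28984)/3 = 4.28361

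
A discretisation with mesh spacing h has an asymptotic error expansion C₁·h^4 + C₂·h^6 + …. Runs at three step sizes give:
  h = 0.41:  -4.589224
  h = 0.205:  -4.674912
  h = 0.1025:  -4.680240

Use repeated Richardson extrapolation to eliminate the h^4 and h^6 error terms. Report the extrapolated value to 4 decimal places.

-4.6806

First eliminate the h^4 term (factor 2^4 = 16):
  B₁ = (16·(-4.674912) − (-4.589224))/15 = -4.680625
  B₂ = (16·(-4.680240) − (-4.674912))/15 = -4.680595
Then eliminate the h^6 term (factor 2^6 = 64):
  (64·(-4.680595) − (-4.680625))/63 = -4.680595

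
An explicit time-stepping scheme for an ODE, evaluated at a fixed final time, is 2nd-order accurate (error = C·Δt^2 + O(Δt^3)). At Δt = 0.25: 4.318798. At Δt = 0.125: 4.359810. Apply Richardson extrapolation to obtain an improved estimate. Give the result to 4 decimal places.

Extrapolated value = (4·A(Δt/2) − A(Δt)) / (4 − 1)
= (4·4.359810 − 4.318798) / 3
= 13.120442 / 3 = 4.373481

4.3735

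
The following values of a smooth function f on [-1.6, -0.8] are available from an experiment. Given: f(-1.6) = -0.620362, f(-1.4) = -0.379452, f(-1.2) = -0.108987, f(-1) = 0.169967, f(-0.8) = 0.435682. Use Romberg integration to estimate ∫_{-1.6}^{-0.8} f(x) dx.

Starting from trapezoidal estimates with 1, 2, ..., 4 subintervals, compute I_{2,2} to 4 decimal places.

-0.0827

I_{0,0} (trapezoid, 1 panel, h=0.8000): -0.073872
I_{1,0} (trapezoid, 2 panels, h=0.4000): -0.080531
I_{2,0} (trapezoid, 4 panels, h=0.2000): -0.082162
I_{1,1} = -0.080531 + (-0.080531 − (-0.073872))/3 = -0.082751
I_{2,1} = -0.082162 + (-0.082162 − (-0.080531))/3 = -0.082706
I_{2,2} = -0.082706 + (-0.082706 − (-0.082751))/15 = -0.082703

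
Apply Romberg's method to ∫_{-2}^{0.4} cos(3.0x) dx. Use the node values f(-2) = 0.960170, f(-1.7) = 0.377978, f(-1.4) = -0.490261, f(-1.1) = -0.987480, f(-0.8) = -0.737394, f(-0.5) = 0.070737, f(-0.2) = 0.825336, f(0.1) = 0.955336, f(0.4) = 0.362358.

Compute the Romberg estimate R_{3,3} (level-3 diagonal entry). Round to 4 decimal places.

R_{0,0} (trapezoid, 1 panel, h=2.4000): 1.587034
R_{1,0} (trapezoid, 2 panels, h=1.2000): -0.091356
R_{2,0} (trapezoid, 4 panels, h=0.6000): 0.155367
R_{3,0} (trapezoid, 8 panels, h=0.3000): 0.202655
R_{1,1} = -0.091356 + (-0.091356 − 1.587034)/3 = -0.650819
R_{2,1} = 0.155367 + (0.155367 − (-0.091356))/3 = 0.237608
R_{3,1} = 0.202655 + (0.202655 − 0.155367)/3 = 0.218418
R_{2,2} = 0.237608 + (0.237608 − (-0.650819))/15 = 0.296836
R_{3,2} = 0.218418 + (0.218418 − 0.237608)/15 = 0.217139
R_{3,3} = 0.217139 + (0.217139 − 0.296836)/63 = 0.215874

0.2159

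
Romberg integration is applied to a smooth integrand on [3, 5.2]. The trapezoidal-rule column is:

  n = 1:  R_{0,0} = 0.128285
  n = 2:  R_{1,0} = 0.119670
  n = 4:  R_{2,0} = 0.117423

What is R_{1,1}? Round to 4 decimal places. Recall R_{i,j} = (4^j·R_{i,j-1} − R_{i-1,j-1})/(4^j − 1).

0.1168

Richardson extrapolation on the trapezoidal column (denominator 4−1=3):
R_{1,1} = (4·0.119670 − 0.128285) / 3 = 0.116798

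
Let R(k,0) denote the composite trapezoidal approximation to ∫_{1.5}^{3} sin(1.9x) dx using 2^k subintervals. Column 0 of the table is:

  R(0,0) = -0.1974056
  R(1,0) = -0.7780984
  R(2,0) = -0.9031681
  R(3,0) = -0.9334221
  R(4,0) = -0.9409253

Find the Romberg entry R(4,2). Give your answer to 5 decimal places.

Richardson extrapolation on the trapezoidal column (denominator 4−1=3):
R(3,1) = -0.9334221 + (-0.9334221 − (-0.9031681))/3 = -0.9435068
R(4,1) = -0.9409253 + (-0.9409253 − (-0.9334221))/3 = -0.9434264
R(4,2) = (16·(-0.9434264) − (-0.9435068)) / 15 = -0.9434210
(Column j=1 coincides with Simpson's rule on the same nodes.)

-0.94342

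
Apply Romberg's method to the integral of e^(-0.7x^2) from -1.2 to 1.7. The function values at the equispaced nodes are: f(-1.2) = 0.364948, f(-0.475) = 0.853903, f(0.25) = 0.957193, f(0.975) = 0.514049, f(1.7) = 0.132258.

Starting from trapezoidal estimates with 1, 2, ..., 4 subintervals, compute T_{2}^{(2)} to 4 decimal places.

1.8928

T_{0}^{(0)} (trapezoid, 1 panel, h=2.9000): 0.720949
T_{1}^{(0)} (trapezoid, 2 panels, h=1.4500): 1.748404
T_{2}^{(0)} (trapezoid, 4 panels, h=0.7250): 1.865967
T_{1}^{(1)} = 1.748404 + (1.748404 − 0.720949)/3 = 2.090889
T_{2}^{(1)} = 1.865967 + (1.865967 − 1.748404)/3 = 1.905155
T_{2}^{(2)} = 1.905155 + (1.905155 − 2.090889)/15 = 1.892773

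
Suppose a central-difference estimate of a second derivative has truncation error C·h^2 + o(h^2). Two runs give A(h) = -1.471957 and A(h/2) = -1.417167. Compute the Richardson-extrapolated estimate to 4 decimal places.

The leading error scales as h^2; refining by a factor of 2 reduces it by 2^2 = 4.
Extrapolated value = (4·A(h/2) − A(h)) / (4 − 1)
= (4·(-1.417167) − (-1.471957)) / 3
= -4.196711 / 3 = -1.398904

-1.3989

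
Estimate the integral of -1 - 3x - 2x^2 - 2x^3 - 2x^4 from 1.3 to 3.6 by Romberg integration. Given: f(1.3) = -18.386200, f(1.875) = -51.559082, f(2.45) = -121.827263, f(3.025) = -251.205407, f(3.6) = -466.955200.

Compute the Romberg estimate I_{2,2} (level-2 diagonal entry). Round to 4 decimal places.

-371.7766

I_{0,0} (trapezoid, 1 panel, h=2.3000): -558.142610
I_{1,0} (trapezoid, 2 panels, h=1.1500): -419.172657
I_{2,0} (trapezoid, 4 panels, h=0.5750): -383.675910
I_{1,1} = -419.172657 + (-419.172657 − (-558.142610))/3 = -372.849339
I_{2,1} = -383.675910 + (-383.675910 − (-419.172657))/3 = -371.843661
I_{2,2} = -371.843661 + (-371.843661 − (-372.849339))/15 = -371.776616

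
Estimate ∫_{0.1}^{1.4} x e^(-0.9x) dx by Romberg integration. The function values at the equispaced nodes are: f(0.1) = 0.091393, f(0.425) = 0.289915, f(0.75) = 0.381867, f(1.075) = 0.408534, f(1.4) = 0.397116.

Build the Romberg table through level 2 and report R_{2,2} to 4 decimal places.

0.4384

R_{0,0} (trapezoid, 1 panel, h=1.3000): 0.317531
R_{1,0} (trapezoid, 2 panels, h=0.6500): 0.406979
R_{2,0} (trapezoid, 4 panels, h=0.3250): 0.430485
R_{1,1} = 0.406979 + (0.406979 − 0.317531)/3 = 0.436795
R_{2,1} = 0.430485 + (0.430485 − 0.406979)/3 = 0.438320
R_{2,2} = 0.438320 + (0.438320 − 0.436795)/15 = 0.438422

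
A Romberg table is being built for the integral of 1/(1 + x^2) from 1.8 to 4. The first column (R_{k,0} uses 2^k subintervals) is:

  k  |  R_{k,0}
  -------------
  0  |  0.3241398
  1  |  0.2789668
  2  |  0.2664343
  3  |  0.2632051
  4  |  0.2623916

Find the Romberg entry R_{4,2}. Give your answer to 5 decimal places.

R_{3,1} = 0.2632051 + (0.2632051 − 0.2664343)/3 = 0.2621287
R_{4,1} = (4·0.2623916 − 0.2632051) / 3 = 0.2621204
R_{4,2} = 0.2621204 + (0.2621204 − 0.2621287)/15 = 0.2621198

0.26212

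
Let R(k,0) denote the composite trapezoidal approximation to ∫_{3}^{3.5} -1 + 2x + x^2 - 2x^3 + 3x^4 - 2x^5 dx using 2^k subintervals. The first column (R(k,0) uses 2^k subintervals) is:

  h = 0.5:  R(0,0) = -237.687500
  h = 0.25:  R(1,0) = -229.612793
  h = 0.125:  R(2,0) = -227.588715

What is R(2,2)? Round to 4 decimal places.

-226.9135

R(1,1) = -229.612793 + (-229.612793 − (-237.687500))/3 = -226.921224
R(2,1) = -227.588715 + (-227.588715 − (-229.612793))/3 = -226.914022
R(2,2) = (16·(-226.914022) − (-226.921224)) / 15 = -226.913542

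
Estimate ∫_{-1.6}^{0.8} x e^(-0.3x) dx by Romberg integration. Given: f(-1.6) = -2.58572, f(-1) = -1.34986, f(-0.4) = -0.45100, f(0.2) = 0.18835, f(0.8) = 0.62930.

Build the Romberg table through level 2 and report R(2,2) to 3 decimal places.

R(0,0) (trapezoid, 1 panel, h=2.4000): -2.34770
R(1,0) (trapezoid, 2 panels, h=1.2000): -1.71505
R(2,0) (trapezoid, 4 panels, h=0.6000): -1.55443
R(1,1) = -1.71505 + (-1.71505 − (-2.34770))/3 = -1.50417
R(2,1) = -1.55443 + (-1.55443 − (-1.71505))/3 = -1.50089
R(2,2) = -1.50089 + (-1.50089 − (-1.50417))/15 = -1.50067

-1.501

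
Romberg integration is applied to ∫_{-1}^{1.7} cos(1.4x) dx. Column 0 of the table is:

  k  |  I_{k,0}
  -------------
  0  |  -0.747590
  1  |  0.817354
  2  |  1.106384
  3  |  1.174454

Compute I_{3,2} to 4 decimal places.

Richardson extrapolation on the trapezoidal column (denominator 4−1=3):
I_{2,1} = 1.106384 + (1.106384 − 0.817354)/3 = 1.202727
I_{3,1} = 1.174454 + (1.174454 − 1.106384)/3 = 1.197144
I_{3,2} = (16·1.197144 − 1.202727) / 15 = 1.196772

1.1968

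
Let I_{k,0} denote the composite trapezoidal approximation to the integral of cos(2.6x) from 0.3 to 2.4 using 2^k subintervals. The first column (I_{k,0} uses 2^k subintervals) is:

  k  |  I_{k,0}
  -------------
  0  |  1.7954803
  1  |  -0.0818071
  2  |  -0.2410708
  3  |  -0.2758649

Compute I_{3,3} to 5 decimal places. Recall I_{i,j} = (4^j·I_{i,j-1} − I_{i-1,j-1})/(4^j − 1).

-0.28734

I_{1,1} = (4·(-0.0818071) − 1.7954803) / 3 = -0.7075696
I_{2,1} = -0.2410708 + (-0.2410708 − (-0.0818071))/3 = -0.2941587
I_{3,1} = (4·(-0.2758649) − (-0.2410708)) / 3 = -0.2874629
I_{2,2} = -0.2941587 + (-0.2941587 − (-0.7075696))/15 = -0.2665980
I_{3,2} = (16·(-0.2874629) − (-0.2941587)) / 15 = -0.2870165
I_{3,3} = -0.2870165 + (-0.2870165 − (-0.2665980))/63 = -0.2873406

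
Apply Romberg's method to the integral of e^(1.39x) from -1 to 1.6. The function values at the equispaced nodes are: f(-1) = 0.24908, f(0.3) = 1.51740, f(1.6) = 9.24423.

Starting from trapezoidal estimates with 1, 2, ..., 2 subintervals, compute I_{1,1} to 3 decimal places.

I_{0,0} (trapezoid, 1 panel, h=2.6000): 12.34130
I_{1,0} (trapezoid, 2 panels, h=1.3000): 8.14327
I_{1,1} = 8.14327 + (8.14327 − 12.34130)/3 = 6.74393

6.744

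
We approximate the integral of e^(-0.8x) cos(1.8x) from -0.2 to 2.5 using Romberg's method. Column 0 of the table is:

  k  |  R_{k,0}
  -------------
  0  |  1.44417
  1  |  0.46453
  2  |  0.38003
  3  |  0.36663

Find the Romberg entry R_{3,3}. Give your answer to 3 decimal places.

0.363

Richardson extrapolation on the trapezoidal column (denominator 4−1=3):
R_{1,1} = (4·0.46453 − 1.44417) / 3 = 0.13798
R_{2,1} = (4·0.38003 − 0.46453) / 3 = 0.35186
R_{3,1} = 0.36663 + (0.36663 − 0.38003)/3 = 0.36216
R_{2,2} = (16·0.35186 − 0.13798) / 15 = 0.36612
R_{3,2} = (16·0.36216 − 0.35186) / 15 = 0.36285
R_{3,3} = 0.36285 + (0.36285 − 0.36612)/63 = 0.36280
(Column j=1 coincides with Simpson's rule on the same nodes.)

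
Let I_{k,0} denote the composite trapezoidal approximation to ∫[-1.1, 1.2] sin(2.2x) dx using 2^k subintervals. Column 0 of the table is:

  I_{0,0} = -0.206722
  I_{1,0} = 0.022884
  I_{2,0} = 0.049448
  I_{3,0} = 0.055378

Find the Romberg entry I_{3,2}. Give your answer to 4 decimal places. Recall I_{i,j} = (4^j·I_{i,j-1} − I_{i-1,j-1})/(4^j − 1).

0.0573

Richardson extrapolation on the trapezoidal column (denominator 4−1=3):
I_{2,1} = (4·0.049448 − 0.022884) / 3 = 0.058303
I_{3,1} = (4·0.055378 − 0.049448) / 3 = 0.057355
I_{3,2} = (16·0.057355 − 0.058303) / 15 = 0.057292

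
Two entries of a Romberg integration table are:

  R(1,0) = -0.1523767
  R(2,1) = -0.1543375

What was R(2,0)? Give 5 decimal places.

From R(2,1) = (4·R(2,0) − R(1,0))/3, solve for R(2,0):
4·R(2,0) = 3·(-0.1543375) + (-0.1523767) = -0.6153892
R(2,0) = -0.1538473

-0.15385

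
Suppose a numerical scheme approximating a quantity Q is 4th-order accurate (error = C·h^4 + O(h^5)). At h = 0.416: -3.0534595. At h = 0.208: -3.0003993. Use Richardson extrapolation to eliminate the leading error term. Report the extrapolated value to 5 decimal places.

Extrapolated value = (16·A(h/2) − A(h)) / (16 − 1)
= (16·(-3.0003993) − (-3.0534595)) / 15
= -44.9529293 / 15 = -2.9968620

-2.99686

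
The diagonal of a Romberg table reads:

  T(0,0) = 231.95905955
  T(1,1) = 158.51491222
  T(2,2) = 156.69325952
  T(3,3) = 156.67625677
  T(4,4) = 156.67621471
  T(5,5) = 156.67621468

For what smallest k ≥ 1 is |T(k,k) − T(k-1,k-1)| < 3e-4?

k = 4

|T(1,1) − T(0,0)| = 73.44414733 ≥ 3e-4
|T(2,2) − T(1,1)| = 1.82165270 ≥ 3e-4
|T(3,3) − T(2,2)| = 0.01700275 ≥ 3e-4
|T(4,4) − T(3,3)| = 0.00004206 < 3e-4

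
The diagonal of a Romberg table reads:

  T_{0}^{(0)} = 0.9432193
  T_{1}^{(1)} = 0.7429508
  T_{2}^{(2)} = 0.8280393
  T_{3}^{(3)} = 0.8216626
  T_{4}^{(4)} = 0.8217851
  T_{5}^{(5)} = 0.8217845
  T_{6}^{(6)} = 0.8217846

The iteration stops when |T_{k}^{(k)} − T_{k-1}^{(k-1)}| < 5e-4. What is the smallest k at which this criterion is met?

|T_{1}^{(1)} − T_{0}^{(0)}| = 0.2002685 ≥ 5e-4
|T_{2}^{(2)} − T_{1}^{(1)}| = 0.0850885 ≥ 5e-4
|T_{3}^{(3)} − T_{2}^{(2)}| = 0.0063767 ≥ 5e-4
|T_{4}^{(4)} − T_{3}^{(3)}| = 0.0001225 < 5e-4

k = 4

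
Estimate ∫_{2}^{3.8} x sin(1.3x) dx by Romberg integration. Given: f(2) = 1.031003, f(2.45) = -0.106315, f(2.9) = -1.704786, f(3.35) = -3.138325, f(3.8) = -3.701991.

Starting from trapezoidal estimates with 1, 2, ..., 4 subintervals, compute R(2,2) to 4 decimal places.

R(0,0) (trapezoid, 1 panel, h=1.8000): -2.403889
R(1,0) (trapezoid, 2 panels, h=0.9000): -2.736252
R(2,0) (trapezoid, 4 panels, h=0.4500): -2.828214
R(1,1) = -2.736252 + (-2.736252 − (-2.403889))/3 = -2.847040
R(2,1) = -2.828214 + (-2.828214 − (-2.736252))/3 = -2.858868
R(2,2) = -2.858868 + (-2.858868 − (-2.847040))/15 = -2.859657

-2.8597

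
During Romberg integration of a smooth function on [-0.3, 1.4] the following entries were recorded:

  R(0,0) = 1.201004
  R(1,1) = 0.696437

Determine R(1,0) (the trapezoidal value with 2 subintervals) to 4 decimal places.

From R(1,1) = (4·R(1,0) − R(0,0))/3, solve for R(1,0):
4·R(1,0) = 3·0.696437 + 1.201004 = 3.290315
R(1,0) = 0.822579

0.8226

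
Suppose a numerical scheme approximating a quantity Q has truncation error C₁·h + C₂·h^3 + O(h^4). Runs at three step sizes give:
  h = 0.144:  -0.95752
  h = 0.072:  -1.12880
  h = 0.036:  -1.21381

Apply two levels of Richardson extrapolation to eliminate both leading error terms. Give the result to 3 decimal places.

-1.299

First eliminate the h term (factor 2^1 = 2):
  B₁ = (2·(-1.12880) − (-0.95752))/1 = -1.30008
  B₂ = (2·(-1.21381) − (-1.12880))/1 = -1.29882
Then eliminate the h^3 term (factor 2^3 = 8):
  (8·(-1.29882) − (-1.30008))/7 = -1.29864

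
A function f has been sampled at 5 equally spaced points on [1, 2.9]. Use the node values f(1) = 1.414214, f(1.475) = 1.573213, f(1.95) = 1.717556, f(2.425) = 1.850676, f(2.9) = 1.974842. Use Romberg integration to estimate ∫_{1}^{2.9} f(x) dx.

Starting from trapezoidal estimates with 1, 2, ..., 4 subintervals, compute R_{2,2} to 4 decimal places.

R_{0,0} (trapezoid, 1 panel, h=1.9000): 3.219603
R_{1,0} (trapezoid, 2 panels, h=0.9500): 3.241480
R_{2,0} (trapezoid, 4 panels, h=0.4750): 3.247087
R_{1,1} = 3.241480 + (3.241480 − 3.219603)/3 = 3.248772
R_{2,1} = 3.247087 + (3.247087 − 3.241480)/3 = 3.248956
R_{2,2} = 3.248956 + (3.248956 − 3.248772)/15 = 3.248968

3.2490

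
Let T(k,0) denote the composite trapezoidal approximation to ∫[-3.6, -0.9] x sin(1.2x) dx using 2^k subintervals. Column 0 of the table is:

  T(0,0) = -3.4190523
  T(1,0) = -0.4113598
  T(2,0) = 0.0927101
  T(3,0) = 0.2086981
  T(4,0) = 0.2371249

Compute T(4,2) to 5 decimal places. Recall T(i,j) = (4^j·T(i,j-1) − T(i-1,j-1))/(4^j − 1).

Richardson extrapolation on the trapezoidal column (denominator 4−1=3):
T(3,1) = 0.2086981 + (0.2086981 − 0.0927101)/3 = 0.2473608
T(4,1) = (4·0.2371249 − 0.2086981) / 3 = 0.2466005
T(4,2) = (16·0.2466005 − 0.2473608) / 15 = 0.2465498

0.24655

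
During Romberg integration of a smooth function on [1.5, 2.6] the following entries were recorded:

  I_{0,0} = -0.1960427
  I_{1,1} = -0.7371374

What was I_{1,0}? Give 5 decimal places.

From I_{1,1} = (4·I_{1,0} − I_{0,0})/3, solve for I_{1,0}:
4·I_{1,0} = 3·(-0.7371374) + (-0.1960427) = -2.4074549
I_{1,0} = -0.6018637

-0.60186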